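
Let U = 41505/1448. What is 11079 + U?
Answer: 16083897/1448 ≈ 11108.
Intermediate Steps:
U = 41505/1448 (U = 41505*(1/1448) = 41505/1448 ≈ 28.664)
11079 + U = 11079 + 41505/1448 = 16083897/1448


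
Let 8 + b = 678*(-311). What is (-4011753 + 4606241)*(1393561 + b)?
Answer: 703097985160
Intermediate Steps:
b = -210866 (b = -8 + 678*(-311) = -8 - 210858 = -210866)
(-4011753 + 4606241)*(1393561 + b) = (-4011753 + 4606241)*(1393561 - 210866) = 594488*1182695 = 703097985160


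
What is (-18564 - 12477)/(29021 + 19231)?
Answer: -10347/16084 ≈ -0.64331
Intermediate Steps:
(-18564 - 12477)/(29021 + 19231) = -31041/48252 = -31041*1/48252 = -10347/16084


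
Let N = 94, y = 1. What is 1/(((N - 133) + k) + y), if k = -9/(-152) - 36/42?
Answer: -1064/41281 ≈ -0.025775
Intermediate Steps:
k = -849/1064 (k = -9*(-1/152) - 36*1/42 = 9/152 - 6/7 = -849/1064 ≈ -0.79793)
1/(((N - 133) + k) + y) = 1/(((94 - 133) - 849/1064) + 1) = 1/((-39 - 849/1064) + 1) = 1/(-42345/1064 + 1) = 1/(-41281/1064) = -1064/41281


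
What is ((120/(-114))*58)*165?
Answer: -191400/19 ≈ -10074.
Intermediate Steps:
((120/(-114))*58)*165 = ((120*(-1/114))*58)*165 = -20/19*58*165 = -1160/19*165 = -191400/19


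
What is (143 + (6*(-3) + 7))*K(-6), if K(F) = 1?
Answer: 132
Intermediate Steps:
(143 + (6*(-3) + 7))*K(-6) = (143 + (6*(-3) + 7))*1 = (143 + (-18 + 7))*1 = (143 - 11)*1 = 132*1 = 132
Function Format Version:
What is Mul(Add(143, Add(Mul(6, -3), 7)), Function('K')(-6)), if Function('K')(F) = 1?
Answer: 132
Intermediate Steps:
Mul(Add(143, Add(Mul(6, -3), 7)), Function('K')(-6)) = Mul(Add(143, Add(Mul(6, -3), 7)), 1) = Mul(Add(143, Add(-18, 7)), 1) = Mul(Add(143, -11), 1) = Mul(132, 1) = 132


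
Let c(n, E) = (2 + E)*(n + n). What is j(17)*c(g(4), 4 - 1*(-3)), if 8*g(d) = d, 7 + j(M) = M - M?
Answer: -63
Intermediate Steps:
j(M) = -7 (j(M) = -7 + (M - M) = -7 + 0 = -7)
g(d) = d/8
c(n, E) = 2*n*(2 + E) (c(n, E) = (2 + E)*(2*n) = 2*n*(2 + E))
j(17)*c(g(4), 4 - 1*(-3)) = -14*(⅛)*4*(2 + (4 - 1*(-3))) = -14*(2 + (4 + 3))/2 = -14*(2 + 7)/2 = -14*9/2 = -7*9 = -63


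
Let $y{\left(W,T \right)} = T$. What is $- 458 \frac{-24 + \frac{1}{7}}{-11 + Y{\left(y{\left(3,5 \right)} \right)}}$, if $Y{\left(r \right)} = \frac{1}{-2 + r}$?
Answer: $- \frac{114729}{112} \approx -1024.4$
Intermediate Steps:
$- 458 \frac{-24 + \frac{1}{7}}{-11 + Y{\left(y{\left(3,5 \right)} \right)}} = - 458 \frac{-24 + \frac{1}{7}}{-11 + \frac{1}{-2 + 5}} = - 458 \frac{-24 + \frac{1}{7}}{-11 + \frac{1}{3}} = - 458 \left(- \frac{167}{7 \left(-11 + \frac{1}{3}\right)}\right) = - 458 \left(- \frac{167}{7 \left(- \frac{32}{3}\right)}\right) = - 458 \left(\left(- \frac{167}{7}\right) \left(- \frac{3}{32}\right)\right) = \left(-458\right) \frac{501}{224} = - \frac{114729}{112}$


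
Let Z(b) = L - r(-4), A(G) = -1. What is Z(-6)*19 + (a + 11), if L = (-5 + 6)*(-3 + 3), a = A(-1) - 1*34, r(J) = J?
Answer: 52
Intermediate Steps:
a = -35 (a = -1 - 1*34 = -1 - 34 = -35)
L = 0 (L = 1*0 = 0)
Z(b) = 4 (Z(b) = 0 - 1*(-4) = 0 + 4 = 4)
Z(-6)*19 + (a + 11) = 4*19 + (-35 + 11) = 76 - 24 = 52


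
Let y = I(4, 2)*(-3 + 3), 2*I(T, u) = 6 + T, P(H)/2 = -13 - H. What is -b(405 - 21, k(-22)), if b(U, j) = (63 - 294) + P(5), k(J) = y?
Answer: 267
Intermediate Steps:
P(H) = -26 - 2*H (P(H) = 2*(-13 - H) = -26 - 2*H)
I(T, u) = 3 + T/2 (I(T, u) = (6 + T)/2 = 3 + T/2)
y = 0 (y = (3 + (1/2)*4)*(-3 + 3) = (3 + 2)*0 = 5*0 = 0)
k(J) = 0
b(U, j) = -267 (b(U, j) = (63 - 294) + (-26 - 2*5) = -231 + (-26 - 10) = -231 - 36 = -267)
-b(405 - 21, k(-22)) = -1*(-267) = 267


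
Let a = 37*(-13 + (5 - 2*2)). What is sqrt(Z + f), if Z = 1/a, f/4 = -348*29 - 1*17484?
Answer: I*sqrt(5436222447)/222 ≈ 332.12*I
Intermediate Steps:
f = -110304 (f = 4*(-348*29 - 1*17484) = 4*(-10092 - 17484) = 4*(-27576) = -110304)
a = -444 (a = 37*(-13 + (5 - 4)) = 37*(-13 + 1) = 37*(-12) = -444)
Z = -1/444 (Z = 1/(-444) = -1/444 ≈ -0.0022523)
sqrt(Z + f) = sqrt(-1/444 - 110304) = sqrt(-48974977/444) = I*sqrt(5436222447)/222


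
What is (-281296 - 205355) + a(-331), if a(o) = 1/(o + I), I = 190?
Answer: -68617792/141 ≈ -4.8665e+5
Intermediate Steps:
a(o) = 1/(190 + o) (a(o) = 1/(o + 190) = 1/(190 + o))
(-281296 - 205355) + a(-331) = (-281296 - 205355) + 1/(190 - 331) = -486651 + 1/(-141) = -486651 - 1/141 = -68617792/141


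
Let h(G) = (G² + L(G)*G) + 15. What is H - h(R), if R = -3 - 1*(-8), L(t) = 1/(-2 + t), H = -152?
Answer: -581/3 ≈ -193.67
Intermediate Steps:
R = 5 (R = -3 + 8 = 5)
h(G) = 15 + G² + G/(-2 + G) (h(G) = (G² + G/(-2 + G)) + 15 = 15 + G² + G/(-2 + G))
H - h(R) = -152 - (5 + (-2 + 5)*(15 + 5²))/(-2 + 5) = -152 - (5 + 3*(15 + 25))/3 = -152 - (5 + 3*40)/3 = -152 - (5 + 120)/3 = -152 - 125/3 = -581/3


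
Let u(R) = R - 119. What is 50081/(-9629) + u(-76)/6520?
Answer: -65681155/12556216 ≈ -5.2310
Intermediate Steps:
u(R) = -119 + R
50081/(-9629) + u(-76)/6520 = 50081/(-9629) + (-119 - 76)/6520 = 50081*(-1/9629) - 195*1/6520 = -50081/9629 - 39/1304 = -65681155/12556216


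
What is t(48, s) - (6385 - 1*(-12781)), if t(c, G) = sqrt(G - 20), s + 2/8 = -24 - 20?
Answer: -19166 + I*sqrt(257)/2 ≈ -19166.0 + 8.0156*I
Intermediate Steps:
s = -177/4 (s = -1/4 + (-24 - 20) = -1/4 - 44 = -177/4 ≈ -44.250)
t(c, G) = sqrt(-20 + G)
t(48, s) - (6385 - 1*(-12781)) = sqrt(-20 - 177/4) - (6385 - 1*(-12781)) = sqrt(-257/4) - (6385 + 12781) = I*sqrt(257)/2 - 1*19166 = I*sqrt(257)/2 - 19166 = -19166 + I*sqrt(257)/2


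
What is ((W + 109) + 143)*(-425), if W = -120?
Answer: -56100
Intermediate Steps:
((W + 109) + 143)*(-425) = ((-120 + 109) + 143)*(-425) = (-11 + 143)*(-425) = 132*(-425) = -56100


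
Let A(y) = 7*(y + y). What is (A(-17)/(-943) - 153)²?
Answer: 20747809681/889249 ≈ 23332.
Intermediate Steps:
A(y) = 14*y (A(y) = 7*(2*y) = 14*y)
(A(-17)/(-943) - 153)² = ((14*(-17))/(-943) - 153)² = (-238*(-1/943) - 153)² = (238/943 - 153)² = (-144041/943)² = 20747809681/889249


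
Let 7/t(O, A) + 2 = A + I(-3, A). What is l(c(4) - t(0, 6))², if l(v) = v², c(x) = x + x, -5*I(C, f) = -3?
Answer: 492884401/279841 ≈ 1761.3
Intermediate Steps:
I(C, f) = ⅗ (I(C, f) = -⅕*(-3) = ⅗)
c(x) = 2*x
t(O, A) = 7/(-7/5 + A) (t(O, A) = 7/(-2 + (A + ⅗)) = 7/(-2 + (⅗ + A)) = 7/(-7/5 + A))
l(c(4) - t(0, 6))² = ((2*4 - 35/(-7 + 5*6))²)² = ((8 - 35/(-7 + 30))²)² = ((8 - 35/23)²)² = ((149/23)²)² = (22201/529)² = 492884401/279841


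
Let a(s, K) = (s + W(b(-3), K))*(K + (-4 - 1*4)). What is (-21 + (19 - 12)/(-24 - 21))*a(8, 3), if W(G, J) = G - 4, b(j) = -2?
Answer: 1904/9 ≈ 211.56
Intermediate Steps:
W(G, J) = -4 + G
a(s, K) = (-8 + K)*(-6 + s) (a(s, K) = (s + (-4 - 2))*(K + (-4 - 1*4)) = (s - 6)*(K + (-4 - 4)) = (-6 + s)*(K - 8) = (-6 + s)*(-8 + K) = (-8 + K)*(-6 + s))
(-21 + (19 - 12)/(-24 - 21))*a(8, 3) = (-21 + (19 - 12)/(-24 - 21))*(48 - 8*8 - 6*3 + 3*8) = (-21 + 7/(-45))*(48 - 64 - 18 + 24) = (-21 + 7*(-1/45))*(-10) = (-21 - 7/45)*(-10) = -952/45*(-10) = 1904/9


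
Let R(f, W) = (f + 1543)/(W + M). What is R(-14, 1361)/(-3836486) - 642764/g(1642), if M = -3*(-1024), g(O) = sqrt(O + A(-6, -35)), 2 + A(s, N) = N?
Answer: -139/1546103858 - 642764*sqrt(1605)/1605 ≈ -16044.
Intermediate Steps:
A(s, N) = -2 + N
g(O) = sqrt(-37 + O) (g(O) = sqrt(O + (-2 - 35)) = sqrt(O - 37) = sqrt(-37 + O))
M = 3072
R(f, W) = (1543 + f)/(3072 + W) (R(f, W) = (f + 1543)/(W + 3072) = (1543 + f)/(3072 + W))
R(-14, 1361)/(-3836486) - 642764/g(1642) = ((1543 - 14)/(3072 + 1361))/(-3836486) - 642764/sqrt(-37 + 1642) = (1529/4433)*(-1/3836486) - 642764*sqrt(1605)/1605 = ((1/4433)*1529)*(-1/3836486) - 642764*sqrt(1605)/1605 = (139/403)*(-1/3836486) - 642764*sqrt(1605)/1605 = -139/1546103858 - 642764*sqrt(1605)/1605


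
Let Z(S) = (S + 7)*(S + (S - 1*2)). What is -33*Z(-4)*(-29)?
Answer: -28710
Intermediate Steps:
Z(S) = (-2 + 2*S)*(7 + S) (Z(S) = (7 + S)*(S + (S - 2)) = (7 + S)*(S + (-2 + S)) = (7 + S)*(-2 + 2*S) = (-2 + 2*S)*(7 + S))
-33*Z(-4)*(-29) = -33*(-14 + 2*(-4)**2 + 12*(-4))*(-29) = -33*(-14 + 2*16 - 48)*(-29) = -33*(-14 + 32 - 48)*(-29) = -33*(-30)*(-29) = 990*(-29) = -28710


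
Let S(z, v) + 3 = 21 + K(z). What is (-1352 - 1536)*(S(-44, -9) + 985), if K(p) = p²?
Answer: -8487832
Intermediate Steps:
S(z, v) = 18 + z² (S(z, v) = -3 + (21 + z²) = 18 + z²)
(-1352 - 1536)*(S(-44, -9) + 985) = (-1352 - 1536)*((18 + (-44)²) + 985) = -2888*((18 + 1936) + 985) = -2888*(1954 + 985) = -2888*2939 = -8487832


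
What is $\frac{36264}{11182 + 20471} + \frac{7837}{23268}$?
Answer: $\frac{121317257}{81833556} \approx 1.4825$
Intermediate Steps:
$\frac{36264}{11182 + 20471} + \frac{7837}{23268} = \frac{36264}{31653} + 7837 \cdot \frac{1}{23268} = 36264 \cdot \frac{1}{31653} + \frac{7837}{23268} = \frac{12088}{10551} + \frac{7837}{23268} = \frac{121317257}{81833556}$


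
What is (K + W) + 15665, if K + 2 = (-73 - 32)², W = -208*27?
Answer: 21072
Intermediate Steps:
W = -5616
K = 11023 (K = -2 + (-73 - 32)² = -2 + (-105)² = -2 + 11025 = 11023)
(K + W) + 15665 = (11023 - 5616) + 15665 = 5407 + 15665 = 21072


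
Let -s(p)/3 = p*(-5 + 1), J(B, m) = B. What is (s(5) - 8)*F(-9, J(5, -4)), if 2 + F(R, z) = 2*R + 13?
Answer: -364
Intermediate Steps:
s(p) = 12*p (s(p) = -3*p*(-5 + 1) = -3*p*(-4) = -(-12)*p = 12*p)
F(R, z) = 11 + 2*R (F(R, z) = -2 + (2*R + 13) = -2 + (13 + 2*R) = 11 + 2*R)
(s(5) - 8)*F(-9, J(5, -4)) = (12*5 - 8)*(11 + 2*(-9)) = (60 - 8)*(11 - 18) = 52*(-7) = -364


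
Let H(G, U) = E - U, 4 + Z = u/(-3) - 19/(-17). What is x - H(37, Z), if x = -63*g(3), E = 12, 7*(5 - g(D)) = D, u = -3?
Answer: -5132/17 ≈ -301.88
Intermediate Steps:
g(D) = 5 - D/7
Z = -32/17 (Z = -4 + (-3/(-3) - 19/(-17)) = -4 + (-3*(-⅓) - 19*(-1/17)) = -4 + (1 + 19/17) = -4 + 36/17 = -32/17 ≈ -1.8824)
H(G, U) = 12 - U
x = -288 (x = -63*(5 - ⅐*3) = -63*(5 - 3/7) = -63*32/7 = -288)
x - H(37, Z) = -288 - (12 - 1*(-32/17)) = -288 - (12 + 32/17) = -288 - 1*236/17 = -288 - 236/17 = -5132/17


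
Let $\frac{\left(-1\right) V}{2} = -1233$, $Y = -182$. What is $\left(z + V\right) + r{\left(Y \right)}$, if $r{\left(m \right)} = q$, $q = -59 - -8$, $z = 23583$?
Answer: $25998$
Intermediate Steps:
$V = 2466$ ($V = \left(-2\right) \left(-1233\right) = 2466$)
$q = -51$ ($q = -59 + 8 = -51$)
$r{\left(m \right)} = -51$
$\left(z + V\right) + r{\left(Y \right)} = \left(23583 + 2466\right) - 51 = 26049 - 51 = 25998$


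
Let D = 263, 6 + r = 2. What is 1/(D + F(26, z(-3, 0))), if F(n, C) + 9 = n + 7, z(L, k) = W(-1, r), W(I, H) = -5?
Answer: 1/287 ≈ 0.0034843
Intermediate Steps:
r = -4 (r = -6 + 2 = -4)
z(L, k) = -5
F(n, C) = -2 + n (F(n, C) = -9 + (n + 7) = -9 + (7 + n) = -2 + n)
1/(D + F(26, z(-3, 0))) = 1/(263 + (-2 + 26)) = 1/(263 + 24) = 1/287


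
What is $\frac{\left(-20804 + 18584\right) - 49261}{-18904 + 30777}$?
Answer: $- \frac{51481}{11873} \approx -4.336$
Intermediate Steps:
$\frac{\left(-20804 + 18584\right) - 49261}{-18904 + 30777} = \frac{-2220 - 49261}{11873} = \left(-51481\right) \frac{1}{11873} = - \frac{51481}{11873}$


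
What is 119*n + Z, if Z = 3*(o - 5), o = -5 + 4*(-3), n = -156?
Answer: -18630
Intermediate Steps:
o = -17 (o = -5 - 12 = -17)
Z = -66 (Z = 3*(-17 - 5) = 3*(-22) = -66)
119*n + Z = 119*(-156) - 66 = -18564 - 66 = -18630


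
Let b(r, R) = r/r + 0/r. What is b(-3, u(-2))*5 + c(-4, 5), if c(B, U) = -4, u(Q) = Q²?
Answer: 1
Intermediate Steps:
b(r, R) = 1 (b(r, R) = 1 + 0 = 1)
b(-3, u(-2))*5 + c(-4, 5) = 1*5 - 4 = 5 - 4 = 1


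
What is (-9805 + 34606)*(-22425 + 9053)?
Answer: -331638972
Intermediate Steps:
(-9805 + 34606)*(-22425 + 9053) = 24801*(-13372) = -331638972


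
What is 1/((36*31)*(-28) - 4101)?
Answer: -1/35349 ≈ -2.8289e-5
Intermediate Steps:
1/((36*31)*(-28) - 4101) = 1/(1116*(-28) - 4101) = 1/(-31248 - 4101) = 1/(-35349) = -1/35349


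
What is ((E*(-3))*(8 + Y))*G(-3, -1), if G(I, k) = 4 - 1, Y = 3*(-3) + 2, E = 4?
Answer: -36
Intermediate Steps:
Y = -7 (Y = -9 + 2 = -7)
G(I, k) = 3
((E*(-3))*(8 + Y))*G(-3, -1) = ((4*(-3))*(8 - 7))*3 = -12*1*3 = -12*3 = -36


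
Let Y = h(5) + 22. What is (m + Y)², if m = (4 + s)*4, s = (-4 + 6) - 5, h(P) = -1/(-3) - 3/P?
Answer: 148996/225 ≈ 662.20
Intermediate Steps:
h(P) = ⅓ - 3/P (h(P) = -1*(-⅓) - 3/P = ⅓ - 3/P)
s = -3 (s = 2 - 5 = -3)
Y = 326/15 (Y = (⅓)*(-9 + 5)/5 + 22 = (⅓)*(⅕)*(-4) + 22 = -4/15 + 22 = 326/15 ≈ 21.733)
m = 4 (m = (4 - 3)*4 = 1*4 = 4)
(m + Y)² = (4 + 326/15)² = (386/15)² = 148996/225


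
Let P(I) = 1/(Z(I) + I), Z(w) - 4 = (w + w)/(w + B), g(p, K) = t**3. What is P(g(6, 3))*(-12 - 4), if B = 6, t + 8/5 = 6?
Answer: -2849500/16215863 ≈ -0.17572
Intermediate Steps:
t = 22/5 (t = -8/5 + 6 = 22/5 ≈ 4.4000)
g(p, K) = 10648/125 (g(p, K) = (22/5)**3 = 10648/125)
Z(w) = 4 + 2*w/(6 + w) (Z(w) = 4 + (w + w)/(w + 6) = 4 + (2*w)/(6 + w) = 4 + 2*w/(6 + w))
P(I) = 1/(I + 6*(4 + I)/(6 + I)) (P(I) = 1/(6*(4 + I)/(6 + I) + I) = 1/(I + 6*(4 + I)/(6 + I)))
P(g(6, 3))*(-12 - 4) = ((6 + 10648/125)/(24 + (10648/125)**2 + 12*(10648/125)))*(-12 - 4) = ((11398/125)/(24 + 113379904/15625 + 127776/125))*(-16) = ((11398/125)/(129726904/15625))*(-16) = ((15625/129726904)*(11398/125))*(-16) = (712375/64863452)*(-16) = -2849500/16215863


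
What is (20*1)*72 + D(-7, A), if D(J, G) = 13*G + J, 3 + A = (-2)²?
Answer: 1446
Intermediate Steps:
A = 1 (A = -3 + (-2)² = -3 + 4 = 1)
D(J, G) = J + 13*G
(20*1)*72 + D(-7, A) = (20*1)*72 + (-7 + 13*1) = 20*72 + (-7 + 13) = 1440 + 6 = 1446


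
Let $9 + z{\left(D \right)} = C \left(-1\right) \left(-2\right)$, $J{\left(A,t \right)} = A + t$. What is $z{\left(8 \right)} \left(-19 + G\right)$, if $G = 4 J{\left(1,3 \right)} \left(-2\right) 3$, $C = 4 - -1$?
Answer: $-115$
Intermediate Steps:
$C = 5$ ($C = 4 + 1 = 5$)
$z{\left(D \right)} = 1$ ($z{\left(D \right)} = -9 + 5 \left(-1\right) \left(-2\right) = -9 - -10 = -9 + 10 = 1$)
$G = -96$ ($G = 4 \left(1 + 3\right) \left(-2\right) 3 = 4 \cdot 4 \left(-2\right) 3 = 4 \left(\left(-8\right) 3\right) = 4 \left(-24\right) = -96$)
$z{\left(8 \right)} \left(-19 + G\right) = 1 \left(-19 - 96\right) = 1 \left(-115\right) = -115$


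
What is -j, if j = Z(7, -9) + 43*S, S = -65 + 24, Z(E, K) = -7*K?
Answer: 1700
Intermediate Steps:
S = -41
j = -1700 (j = -7*(-9) + 43*(-41) = 63 - 1763 = -1700)
-j = -1*(-1700) = 1700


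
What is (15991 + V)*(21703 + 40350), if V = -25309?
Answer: -578209854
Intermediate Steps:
(15991 + V)*(21703 + 40350) = (15991 - 25309)*(21703 + 40350) = -9318*62053 = -578209854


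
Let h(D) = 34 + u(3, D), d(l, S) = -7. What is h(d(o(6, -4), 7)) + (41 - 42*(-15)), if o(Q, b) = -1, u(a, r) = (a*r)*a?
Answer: 642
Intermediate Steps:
u(a, r) = r*a²
h(D) = 34 + 9*D (h(D) = 34 + D*3² = 34 + D*9 = 34 + 9*D)
h(d(o(6, -4), 7)) + (41 - 42*(-15)) = (34 + 9*(-7)) + (41 - 42*(-15)) = (34 - 63) + (41 + 630) = -29 + 671 = 642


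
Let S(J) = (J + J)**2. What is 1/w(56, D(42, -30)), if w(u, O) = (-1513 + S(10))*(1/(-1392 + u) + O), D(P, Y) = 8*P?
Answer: -1336/499620135 ≈ -2.6740e-6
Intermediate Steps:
S(J) = 4*J**2 (S(J) = (2*J)**2 = 4*J**2)
w(u, O) = -1113*O - 1113/(-1392 + u) (w(u, O) = (-1513 + 4*10**2)*(1/(-1392 + u) + O) = (-1513 + 4*100)*(O + 1/(-1392 + u)) = (-1513 + 400)*(O + 1/(-1392 + u)) = -1113*(O + 1/(-1392 + u)) = -1113*O - 1113/(-1392 + u))
1/w(56, D(42, -30)) = 1/(1113*(-1 + 1392*(8*42) - 1*8*42*56)/(-1392 + 56)) = 1/(1113*(-1 + 1392*336 - 1*336*56)/(-1336)) = 1/(1113*(-1/1336)*(-1 + 467712 - 18816)) = 1/(1113*(-1/1336)*448895) = 1/(-499620135/1336) = -1336/499620135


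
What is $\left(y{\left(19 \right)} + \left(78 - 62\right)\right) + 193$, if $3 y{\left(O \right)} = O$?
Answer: $\frac{646}{3} \approx 215.33$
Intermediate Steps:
$y{\left(O \right)} = \frac{O}{3}$
$\left(y{\left(19 \right)} + \left(78 - 62\right)\right) + 193 = \left(\frac{1}{3} \cdot 19 + \left(78 - 62\right)\right) + 193 = \left(\frac{19}{3} + 16\right) + 193 = \frac{67}{3} + 193 = \frac{646}{3}$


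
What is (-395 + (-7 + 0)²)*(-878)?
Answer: 303788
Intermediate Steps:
(-395 + (-7 + 0)²)*(-878) = (-395 + (-7)²)*(-878) = (-395 + 49)*(-878) = -346*(-878) = 303788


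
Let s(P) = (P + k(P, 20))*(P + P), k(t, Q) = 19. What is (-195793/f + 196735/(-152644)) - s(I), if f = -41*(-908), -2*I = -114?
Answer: -6158940525715/710328854 ≈ -8670.5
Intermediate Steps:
I = 57 (I = -½*(-114) = 57)
f = 37228
s(P) = 2*P*(19 + P) (s(P) = (P + 19)*(P + P) = (19 + P)*(2*P) = 2*P*(19 + P))
(-195793/f + 196735/(-152644)) - s(I) = (-195793/37228 + 196735/(-152644)) - 2*57*(19 + 57) = (-195793*1/37228 + 196735*(-1/152644)) - 2*57*76 = (-195793/37228 - 196735/152644) - 1*8664 = -4651334659/710328854 - 8664 = -6158940525715/710328854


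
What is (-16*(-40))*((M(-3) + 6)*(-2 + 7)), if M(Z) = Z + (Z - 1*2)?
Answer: -6400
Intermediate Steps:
M(Z) = -2 + 2*Z (M(Z) = Z + (Z - 2) = Z + (-2 + Z) = -2 + 2*Z)
(-16*(-40))*((M(-3) + 6)*(-2 + 7)) = (-16*(-40))*(((-2 + 2*(-3)) + 6)*(-2 + 7)) = 640*(((-2 - 6) + 6)*5) = 640*((-8 + 6)*5) = 640*(-2*5) = 640*(-10) = -6400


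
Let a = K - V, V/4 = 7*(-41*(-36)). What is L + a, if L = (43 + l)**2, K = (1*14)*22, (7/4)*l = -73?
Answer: -2009899/49 ≈ -41018.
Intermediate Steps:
l = -292/7 (l = (4/7)*(-73) = -292/7 ≈ -41.714)
V = 41328 (V = 4*(7*(-41*(-36))) = 4*(7*1476) = 4*10332 = 41328)
K = 308 (K = 14*22 = 308)
a = -41020 (a = 308 - 1*41328 = 308 - 41328 = -41020)
L = 81/49 (L = (43 - 292/7)**2 = (9/7)**2 = 81/49 ≈ 1.6531)
L + a = 81/49 - 41020 = -2009899/49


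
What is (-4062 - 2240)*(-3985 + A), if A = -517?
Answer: 28371604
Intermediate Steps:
(-4062 - 2240)*(-3985 + A) = (-4062 - 2240)*(-3985 - 517) = -6302*(-4502) = 28371604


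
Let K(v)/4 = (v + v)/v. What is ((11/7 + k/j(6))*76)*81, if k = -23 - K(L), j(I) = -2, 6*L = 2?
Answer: 735642/7 ≈ 1.0509e+5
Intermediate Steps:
L = ⅓ (L = (⅙)*2 = ⅓ ≈ 0.33333)
K(v) = 8 (K(v) = 4*((v + v)/v) = 4*((2*v)/v) = 4*2 = 8)
k = -31 (k = -23 - 1*8 = -23 - 8 = -31)
((11/7 + k/j(6))*76)*81 = ((11/7 - 31/(-2))*76)*81 = ((11*(⅐) - 31*(-½))*76)*81 = ((11/7 + 31/2)*76)*81 = ((239/14)*76)*81 = (9082/7)*81 = 735642/7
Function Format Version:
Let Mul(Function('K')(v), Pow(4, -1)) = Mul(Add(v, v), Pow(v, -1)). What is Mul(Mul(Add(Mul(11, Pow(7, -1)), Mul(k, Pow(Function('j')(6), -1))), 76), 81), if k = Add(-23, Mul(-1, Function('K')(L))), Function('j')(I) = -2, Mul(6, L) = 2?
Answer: Rational(735642, 7) ≈ 1.0509e+5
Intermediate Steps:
L = Rational(1, 3) (L = Mul(Rational(1, 6), 2) = Rational(1, 3) ≈ 0.33333)
Function('K')(v) = 8 (Function('K')(v) = Mul(4, Mul(Add(v, v), Pow(v, -1))) = Mul(4, Mul(Mul(2, v), Pow(v, -1))) = Mul(4, 2) = 8)
k = -31 (k = Add(-23, Mul(-1, 8)) = Add(-23, -8) = -31)
Mul(Mul(Add(Mul(11, Pow(7, -1)), Mul(k, Pow(Function('j')(6), -1))), 76), 81) = Mul(Mul(Add(Mul(11, Pow(7, -1)), Mul(-31, Pow(-2, -1))), 76), 81) = Mul(Mul(Add(Mul(11, Rational(1, 7)), Mul(-31, Rational(-1, 2))), 76), 81) = Mul(Mul(Add(Rational(11, 7), Rational(31, 2)), 76), 81) = Mul(Mul(Rational(239, 14), 76), 81) = Mul(Rational(9082, 7), 81) = Rational(735642, 7)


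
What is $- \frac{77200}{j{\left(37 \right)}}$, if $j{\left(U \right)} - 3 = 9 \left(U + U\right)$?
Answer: $- \frac{77200}{669} \approx -115.4$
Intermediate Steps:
$j{\left(U \right)} = 3 + 18 U$ ($j{\left(U \right)} = 3 + 9 \left(U + U\right) = 3 + 9 \cdot 2 U = 3 + 18 U$)
$- \frac{77200}{j{\left(37 \right)}} = - \frac{77200}{3 + 18 \cdot 37} = - \frac{77200}{3 + 666} = - \frac{77200}{669}$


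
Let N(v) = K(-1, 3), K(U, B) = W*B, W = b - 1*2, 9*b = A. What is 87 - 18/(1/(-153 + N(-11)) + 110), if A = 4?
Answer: 4517835/52027 ≈ 86.836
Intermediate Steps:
b = 4/9 (b = (⅑)*4 = 4/9 ≈ 0.44444)
W = -14/9 (W = 4/9 - 1*2 = 4/9 - 2 = -14/9 ≈ -1.5556)
K(U, B) = -14*B/9
N(v) = -14/3 (N(v) = -14/9*3 = -14/3)
87 - 18/(1/(-153 + N(-11)) + 110) = 87 - 18/(1/(-153 - 14/3) + 110) = 87 - 18/(1/(-473/3) + 110) = 87 - 18/(-3/473 + 110) = 87 - 18/(52027/473) = 87 + (473/52027)*(-18) = 87 - 8514/52027 = 4517835/52027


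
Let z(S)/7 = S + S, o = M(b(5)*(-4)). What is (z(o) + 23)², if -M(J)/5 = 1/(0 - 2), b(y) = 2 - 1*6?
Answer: 3364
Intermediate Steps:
b(y) = -4 (b(y) = 2 - 6 = -4)
M(J) = 5/2 (M(J) = -5/(0 - 2) = -5/(-2) = -5*(-½) = 5/2)
o = 5/2 ≈ 2.5000
z(S) = 14*S (z(S) = 7*(S + S) = 7*(2*S) = 14*S)
(z(o) + 23)² = (14*(5/2) + 23)² = (35 + 23)² = 58² = 3364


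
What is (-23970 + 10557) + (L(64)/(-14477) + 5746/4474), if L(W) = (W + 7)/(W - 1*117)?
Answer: -23019970541421/1716407597 ≈ -13412.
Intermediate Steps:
L(W) = (7 + W)/(-117 + W) (L(W) = (7 + W)/(W - 117) = (7 + W)/(-117 + W))
(-23970 + 10557) + (L(64)/(-14477) + 5746/4474) = (-23970 + 10557) + (((7 + 64)/(-117 + 64))/(-14477) + 5746/4474) = -13413 + ((71/(-53))*(-1/14477) + 5746*(1/4474)) = -13413 + (-1/53*71*(-1/14477) + 2873/2237) = -13413 + (-71/53*(-1/14477) + 2873/2237) = -13413 + (71/767281 + 2873/2237) = -13413 + 2204557140/1716407597 = -23019970541421/1716407597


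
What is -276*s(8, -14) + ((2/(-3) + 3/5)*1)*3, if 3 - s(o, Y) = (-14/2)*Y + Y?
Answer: 111779/5 ≈ 22356.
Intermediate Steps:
s(o, Y) = 3 + 6*Y (s(o, Y) = 3 - ((-14/2)*Y + Y) = 3 - ((-14*1/2)*Y + Y) = 3 - (-7*Y + Y) = 3 - (-6)*Y = 3 + 6*Y)
-276*s(8, -14) + ((2/(-3) + 3/5)*1)*3 = -276*(3 + 6*(-14)) + ((2/(-3) + 3/5)*1)*3 = -276*(3 - 84) + ((2*(-1/3) + 3*(1/5))*1)*3 = -276*(-81) + ((-2/3 + 3/5)*1)*3 = 22356 - 1/15*1*3 = 22356 - 1/15*3 = 22356 - 1/5 = 111779/5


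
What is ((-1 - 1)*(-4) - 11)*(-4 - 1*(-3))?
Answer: 3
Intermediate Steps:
((-1 - 1)*(-4) - 11)*(-4 - 1*(-3)) = (-2*(-4) - 11)*(-4 + 3) = (8 - 11)*(-1) = -3*(-1) = 3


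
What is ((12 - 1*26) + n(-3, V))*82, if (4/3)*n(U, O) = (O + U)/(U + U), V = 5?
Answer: -2337/2 ≈ -1168.5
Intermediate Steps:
n(U, O) = 3*(O + U)/(8*U) (n(U, O) = 3*((O + U)/(U + U))/4 = 3*((O + U)/((2*U)))/4 = 3*((O + U)*(1/(2*U)))/4 = 3*((O + U)/(2*U))/4 = 3*(O + U)/(8*U))
((12 - 1*26) + n(-3, V))*82 = ((12 - 1*26) + (3/8)*(5 - 3)/(-3))*82 = ((12 - 26) + (3/8)*(-⅓)*2)*82 = (-14 - ¼)*82 = -57/4*82 = -2337/2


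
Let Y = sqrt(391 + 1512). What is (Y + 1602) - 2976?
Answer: -1374 + sqrt(1903) ≈ -1330.4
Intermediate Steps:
Y = sqrt(1903) ≈ 43.623
(Y + 1602) - 2976 = (sqrt(1903) + 1602) - 2976 = (1602 + sqrt(1903)) - 2976 = -1374 + sqrt(1903)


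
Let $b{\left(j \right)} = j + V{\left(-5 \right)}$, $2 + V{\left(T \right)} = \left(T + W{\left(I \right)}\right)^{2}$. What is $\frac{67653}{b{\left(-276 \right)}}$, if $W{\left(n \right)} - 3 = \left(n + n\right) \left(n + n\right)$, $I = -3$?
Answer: $\frac{67653}{878} \approx 77.053$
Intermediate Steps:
$W{\left(n \right)} = 3 + 4 n^{2}$ ($W{\left(n \right)} = 3 + \left(n + n\right) \left(n + n\right) = 3 + 2 n 2 n = 3 + 4 n^{2}$)
$V{\left(T \right)} = -2 + \left(39 + T\right)^{2}$ ($V{\left(T \right)} = -2 + \left(T + \left(3 + 4 \left(-3\right)^{2}\right)\right)^{2} = -2 + \left(T + \left(3 + 4 \cdot 9\right)\right)^{2} = -2 + \left(T + \left(3 + 36\right)\right)^{2} = -2 + \left(T + 39\right)^{2} = -2 + \left(39 + T\right)^{2}$)
$b{\left(j \right)} = 1154 + j$ ($b{\left(j \right)} = j - \left(2 - \left(39 - 5\right)^{2}\right) = j - \left(2 - 34^{2}\right) = j + \left(-2 + 1156\right) = j + 1154 = 1154 + j$)
$\frac{67653}{b{\left(-276 \right)}} = \frac{67653}{1154 - 276} = \frac{67653}{878}$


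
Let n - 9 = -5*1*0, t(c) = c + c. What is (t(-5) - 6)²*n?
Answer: 2304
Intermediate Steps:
t(c) = 2*c
n = 9 (n = 9 - 5*1*0 = 9 - 5*0 = 9 + 0 = 9)
(t(-5) - 6)²*n = (2*(-5) - 6)²*9 = (-10 - 6)²*9 = (-16)²*9 = 256*9 = 2304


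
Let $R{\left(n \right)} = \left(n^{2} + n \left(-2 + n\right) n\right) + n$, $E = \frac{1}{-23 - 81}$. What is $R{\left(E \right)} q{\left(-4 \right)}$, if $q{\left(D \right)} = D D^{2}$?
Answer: $\frac{10921}{17576} \approx 0.62136$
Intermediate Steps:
$q{\left(D \right)} = D^{3}$
$E = - \frac{1}{104}$ ($E = \frac{1}{-104} = - \frac{1}{104} \approx -0.0096154$)
$R{\left(n \right)} = n + n^{2} + n^{2} \left(-2 + n\right)$ ($R{\left(n \right)} = \left(n^{2} + n^{2} \left(-2 + n\right)\right) + n = n + n^{2} + n^{2} \left(-2 + n\right)$)
$R{\left(E \right)} q{\left(-4 \right)} = - \frac{1 + \left(- \frac{1}{104}\right)^{2} - - \frac{1}{104}}{104} \left(-4\right)^{3} = - \frac{1 + \frac{1}{10816} + \frac{1}{104}}{104} \left(-64\right) = \left(- \frac{1}{104}\right) \frac{10921}{10816} \left(-64\right) = \left(- \frac{10921}{1124864}\right) \left(-64\right) = \frac{10921}{17576}$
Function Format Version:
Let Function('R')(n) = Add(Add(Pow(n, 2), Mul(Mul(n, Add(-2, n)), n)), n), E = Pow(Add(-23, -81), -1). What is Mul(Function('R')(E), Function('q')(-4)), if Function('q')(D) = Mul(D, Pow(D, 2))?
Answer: Rational(10921, 17576) ≈ 0.62136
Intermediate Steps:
Function('q')(D) = Pow(D, 3)
E = Rational(-1, 104) (E = Pow(-104, -1) = Rational(-1, 104) ≈ -0.0096154)
Function('R')(n) = Add(n, Pow(n, 2), Mul(Pow(n, 2), Add(-2, n))) (Function('R')(n) = Add(Add(Pow(n, 2), Mul(Pow(n, 2), Add(-2, n))), n) = Add(n, Pow(n, 2), Mul(Pow(n, 2), Add(-2, n))))
Mul(Function('R')(E), Function('q')(-4)) = Mul(Mul(Rational(-1, 104), Add(1, Pow(Rational(-1, 104), 2), Mul(-1, Rational(-1, 104)))), Pow(-4, 3)) = Mul(Mul(Rational(-1, 104), Add(1, Rational(1, 10816), Rational(1, 104))), -64) = Mul(Mul(Rational(-1, 104), Rational(10921, 10816)), -64) = Mul(Rational(-10921, 1124864), -64) = Rational(10921, 17576)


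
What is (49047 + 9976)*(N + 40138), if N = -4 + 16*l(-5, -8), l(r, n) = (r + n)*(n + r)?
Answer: 2528427274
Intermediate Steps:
l(r, n) = (n + r)² (l(r, n) = (n + r)*(n + r) = (n + r)²)
N = 2700 (N = -4 + 16*(-8 - 5)² = -4 + 16*(-13)² = -4 + 16*169 = -4 + 2704 = 2700)
(49047 + 9976)*(N + 40138) = (49047 + 9976)*(2700 + 40138) = 59023*42838 = 2528427274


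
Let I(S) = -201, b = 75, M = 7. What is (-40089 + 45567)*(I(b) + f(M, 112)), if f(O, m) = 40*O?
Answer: 432762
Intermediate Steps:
(-40089 + 45567)*(I(b) + f(M, 112)) = (-40089 + 45567)*(-201 + 40*7) = 5478*(-201 + 280) = 5478*79 = 432762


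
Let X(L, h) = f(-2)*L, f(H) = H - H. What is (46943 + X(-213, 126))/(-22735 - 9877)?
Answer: -46943/32612 ≈ -1.4394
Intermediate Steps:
f(H) = 0
X(L, h) = 0 (X(L, h) = 0*L = 0)
(46943 + X(-213, 126))/(-22735 - 9877) = (46943 + 0)/(-22735 - 9877) = 46943/(-32612) = 46943*(-1/32612) = -46943/32612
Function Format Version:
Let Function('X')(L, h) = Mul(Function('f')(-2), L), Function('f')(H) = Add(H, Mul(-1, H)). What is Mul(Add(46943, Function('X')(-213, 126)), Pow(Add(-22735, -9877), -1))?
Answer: Rational(-46943, 32612) ≈ -1.4394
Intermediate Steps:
Function('f')(H) = 0
Function('X')(L, h) = 0 (Function('X')(L, h) = Mul(0, L) = 0)
Mul(Add(46943, Function('X')(-213, 126)), Pow(Add(-22735, -9877), -1)) = Mul(Add(46943, 0), Pow(Add(-22735, -9877), -1)) = Mul(46943, Pow(-32612, -1)) = Mul(46943, Rational(-1, 32612)) = Rational(-46943, 32612)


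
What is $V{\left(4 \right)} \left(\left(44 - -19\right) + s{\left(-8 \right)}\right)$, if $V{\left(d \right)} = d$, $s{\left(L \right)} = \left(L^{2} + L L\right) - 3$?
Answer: $752$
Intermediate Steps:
$s{\left(L \right)} = -3 + 2 L^{2}$ ($s{\left(L \right)} = \left(L^{2} + L^{2}\right) - 3 = 2 L^{2} - 3 = -3 + 2 L^{2}$)
$V{\left(4 \right)} \left(\left(44 - -19\right) + s{\left(-8 \right)}\right) = 4 \left(\left(44 - -19\right) - \left(3 - 2 \left(-8\right)^{2}\right)\right) = 4 \left(\left(44 + 19\right) + \left(-3 + 2 \cdot 64\right)\right) = 4 \left(63 + \left(-3 + 128\right)\right) = 4 \left(63 + 125\right) = 4 \cdot 188 = 752$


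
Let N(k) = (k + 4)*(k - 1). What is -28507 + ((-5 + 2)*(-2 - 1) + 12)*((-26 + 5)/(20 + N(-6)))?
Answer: -969679/34 ≈ -28520.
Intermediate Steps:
N(k) = (-1 + k)*(4 + k) (N(k) = (4 + k)*(-1 + k) = (-1 + k)*(4 + k))
-28507 + ((-5 + 2)*(-2 - 1) + 12)*((-26 + 5)/(20 + N(-6))) = -28507 + ((-5 + 2)*(-2 - 1) + 12)*((-26 + 5)/(20 + (-4 + (-6)**2 + 3*(-6)))) = -28507 + (-3*(-3) + 12)*(-21/(20 + (-4 + 36 - 18))) = -28507 + (9 + 12)*(-21/(20 + 14)) = -28507 + 21*(-21/34) = -28507 - 441/34 = -969679/34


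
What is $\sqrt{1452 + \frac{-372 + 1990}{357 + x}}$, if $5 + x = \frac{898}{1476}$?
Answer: $\frac{4 \sqrt{246589720041}}{52045} \approx 38.165$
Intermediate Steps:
$x = - \frac{3241}{738}$ ($x = -5 + \frac{898}{1476} = -5 + 898 \cdot \frac{1}{1476} = -5 + \frac{449}{738} = - \frac{3241}{738} \approx -4.3916$)
$\sqrt{1452 + \frac{-372 + 1990}{357 + x}} = \sqrt{1452 + \frac{-372 + 1990}{357 - \frac{3241}{738}}} = \sqrt{1452 + \frac{1618}{\frac{260225}{738}}} = \sqrt{1452 + 1618 \cdot \frac{738}{260225}} = \sqrt{1452 + \frac{1194084}{260225}} = \sqrt{\frac{379040784}{260225}} = \frac{4 \sqrt{246589720041}}{52045}$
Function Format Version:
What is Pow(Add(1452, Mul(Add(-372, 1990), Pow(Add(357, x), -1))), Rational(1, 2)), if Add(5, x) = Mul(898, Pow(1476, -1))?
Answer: Mul(Rational(4, 52045), Pow(246589720041, Rational(1, 2))) ≈ 38.165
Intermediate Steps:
x = Rational(-3241, 738) (x = Add(-5, Mul(898, Pow(1476, -1))) = Add(-5, Mul(898, Rational(1, 1476))) = Add(-5, Rational(449, 738)) = Rational(-3241, 738) ≈ -4.3916)
Pow(Add(1452, Mul(Add(-372, 1990), Pow(Add(357, x), -1))), Rational(1, 2)) = Pow(Add(1452, Mul(Add(-372, 1990), Pow(Add(357, Rational(-3241, 738)), -1))), Rational(1, 2)) = Pow(Add(1452, Mul(1618, Pow(Rational(260225, 738), -1))), Rational(1, 2)) = Pow(Add(1452, Mul(1618, Rational(738, 260225))), Rational(1, 2)) = Pow(Add(1452, Rational(1194084, 260225)), Rational(1, 2)) = Pow(Rational(379040784, 260225), Rational(1, 2)) = Mul(Rational(4, 52045), Pow(246589720041, Rational(1, 2)))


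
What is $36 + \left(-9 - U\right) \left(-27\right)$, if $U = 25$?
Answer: $954$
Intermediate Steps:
$36 + \left(-9 - U\right) \left(-27\right) = 36 + \left(-9 - 25\right) \left(-27\right) = 36 - -918 = 36 + 918 = 954$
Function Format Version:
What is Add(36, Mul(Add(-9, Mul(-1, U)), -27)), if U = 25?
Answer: 954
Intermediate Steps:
Add(36, Mul(Add(-9, Mul(-1, U)), -27)) = Add(36, Mul(Add(-9, Mul(-1, 25)), -27)) = Add(36, Mul(Add(-9, -25), -27)) = Add(36, Mul(-34, -27)) = Add(36, 918) = 954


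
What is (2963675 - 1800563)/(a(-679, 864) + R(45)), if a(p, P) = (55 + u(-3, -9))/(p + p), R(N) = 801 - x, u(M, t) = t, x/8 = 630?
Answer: -98719131/359788 ≈ -274.38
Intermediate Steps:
x = 5040 (x = 8*630 = 5040)
R(N) = -4239 (R(N) = 801 - 1*5040 = 801 - 5040 = -4239)
a(p, P) = 23/p (a(p, P) = (55 - 9)/(p + p) = 46/((2*p)) = 46*(1/(2*p)) = 23/p)
(2963675 - 1800563)/(a(-679, 864) + R(45)) = (2963675 - 1800563)/(23/(-679) - 4239) = 1163112/(23*(-1/679) - 4239) = 1163112/(-23/679 - 4239) = 1163112/(-2878304/679) = 1163112*(-679/2878304) = -98719131/359788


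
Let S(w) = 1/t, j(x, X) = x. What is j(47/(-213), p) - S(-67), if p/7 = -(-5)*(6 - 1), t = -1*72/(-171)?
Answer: -4423/1704 ≈ -2.5957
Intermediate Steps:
t = 8/19 (t = -72*(-1/171) = 8/19 ≈ 0.42105)
p = 175 (p = 7*(-(-5)*(6 - 1)) = 7*(-(-5)*5) = 7*(-1*(-25)) = 7*25 = 175)
S(w) = 19/8 (S(w) = 1/(8/19) = 19/8)
j(47/(-213), p) - S(-67) = 47/(-213) - 1*19/8 = 47*(-1/213) - 19/8 = -47/213 - 19/8 = -4423/1704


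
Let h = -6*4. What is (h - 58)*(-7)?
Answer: 574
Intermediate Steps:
h = -24
(h - 58)*(-7) = (-24 - 58)*(-7) = -82*(-7) = 574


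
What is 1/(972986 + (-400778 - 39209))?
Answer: 1/532999 ≈ 1.8762e-6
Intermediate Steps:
1/(972986 + (-400778 - 39209)) = 1/(972986 - 439987) = 1/532999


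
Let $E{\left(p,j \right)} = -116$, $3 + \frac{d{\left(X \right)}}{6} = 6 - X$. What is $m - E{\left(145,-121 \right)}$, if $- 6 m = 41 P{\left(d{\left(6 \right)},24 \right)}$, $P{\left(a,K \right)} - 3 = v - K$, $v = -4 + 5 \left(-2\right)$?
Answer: $\frac{2131}{6} \approx 355.17$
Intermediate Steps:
$d{\left(X \right)} = 18 - 6 X$ ($d{\left(X \right)} = -18 + 6 \left(6 - X\right) = -18 - \left(-36 + 6 X\right) = 18 - 6 X$)
$v = -14$ ($v = -4 - 10 = -14$)
$P{\left(a,K \right)} = -11 - K$ ($P{\left(a,K \right)} = 3 - \left(14 + K\right) = -11 - K$)
$m = \frac{1435}{6}$ ($m = - \frac{41 \left(-11 - 24\right)}{6} = - \frac{41 \left(-35\right)}{6} = \left(- \frac{1}{6}\right) \left(-1435\right) = \frac{1435}{6} \approx 239.17$)
$m - E{\left(145,-121 \right)} = \frac{1435}{6} - -116 = \frac{1435}{6} + 116 = \frac{2131}{6}$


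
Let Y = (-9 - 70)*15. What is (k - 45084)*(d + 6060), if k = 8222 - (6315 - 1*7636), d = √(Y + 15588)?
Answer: -215378460 - 35541*√14403 ≈ -2.1964e+8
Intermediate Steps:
Y = -1185 (Y = -79*15 = -1185)
d = √14403 (d = √(-1185 + 15588) = √14403 ≈ 120.01)
k = 9543 (k = 8222 - (6315 - 7636) = 8222 - 1*(-1321) = 8222 + 1321 = 9543)
(k - 45084)*(d + 6060) = (9543 - 45084)*(√14403 + 6060) = -35541*(6060 + √14403) = -215378460 - 35541*√14403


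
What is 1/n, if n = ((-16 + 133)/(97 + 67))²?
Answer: 26896/13689 ≈ 1.9648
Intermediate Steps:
n = 13689/26896 (n = (117/164)² = 13689/26896 ≈ 0.50896)
1/n = 1/(13689/26896) = 26896/13689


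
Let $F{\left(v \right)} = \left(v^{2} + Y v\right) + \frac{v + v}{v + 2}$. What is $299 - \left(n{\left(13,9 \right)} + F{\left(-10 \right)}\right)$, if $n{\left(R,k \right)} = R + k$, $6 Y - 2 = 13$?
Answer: $\frac{399}{2} \approx 199.5$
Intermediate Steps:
$Y = \frac{5}{2}$ ($Y = \frac{1}{3} + \frac{1}{6} \cdot 13 = \frac{1}{3} + \frac{13}{6} = \frac{5}{2} \approx 2.5$)
$F{\left(v \right)} = v^{2} + \frac{5 v}{2} + \frac{2 v}{2 + v}$ ($F{\left(v \right)} = \left(v^{2} + \frac{5 v}{2}\right) + \frac{v + v}{v + 2} = \left(v^{2} + \frac{5 v}{2}\right) + \frac{2 v}{2 + v} = v^{2} + \frac{5 v}{2} + \frac{2 v}{2 + v}$)
$299 - \left(n{\left(13,9 \right)} + F{\left(-10 \right)}\right) = 299 - \left(\left(13 + 9\right) + \frac{1}{2} \left(-10\right) \frac{1}{2 - 10} \left(14 + 2 \left(-10\right)^{2} + 9 \left(-10\right)\right)\right) = 299 - \left(22 + \frac{1}{2} \left(-10\right) \frac{1}{-8} \left(14 + 2 \cdot 100 - 90\right)\right) = 299 - \left(22 + \frac{1}{2} \left(-10\right) \left(- \frac{1}{8}\right) \left(14 + 200 - 90\right)\right) = 299 - \left(22 + \frac{1}{2} \left(-10\right) \left(- \frac{1}{8}\right) 124\right) = 299 - \left(22 + \frac{155}{2}\right) = 299 - \frac{199}{2} = \frac{399}{2}$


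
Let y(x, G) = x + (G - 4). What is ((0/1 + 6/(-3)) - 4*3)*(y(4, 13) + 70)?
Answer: -1162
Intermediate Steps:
y(x, G) = -4 + G + x (y(x, G) = x + (-4 + G) = -4 + G + x)
((0/1 + 6/(-3)) - 4*3)*(y(4, 13) + 70) = ((0/1 + 6/(-3)) - 4*3)*((-4 + 13 + 4) + 70) = ((0*1 + 6*(-⅓)) - 12)*(13 + 70) = ((0 - 2) - 12)*83 = (-2 - 12)*83 = -14*83 = -1162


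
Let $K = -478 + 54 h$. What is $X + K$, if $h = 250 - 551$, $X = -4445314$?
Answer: $-4462046$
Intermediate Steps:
$h = -301$ ($h = 250 - 551 = -301$)
$K = -16732$ ($K = -478 + 54 \left(-301\right) = -478 - 16254 = -16732$)
$X + K = -4445314 - 16732 = -4462046$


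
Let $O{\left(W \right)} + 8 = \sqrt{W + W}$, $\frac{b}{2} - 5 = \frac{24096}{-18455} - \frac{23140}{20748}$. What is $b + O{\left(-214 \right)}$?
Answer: $- \frac{20926468}{7363545} + 2 i \sqrt{107} \approx -2.8419 + 20.688 i$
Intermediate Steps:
$b = \frac{37981892}{7363545}$ ($b = 10 + 2 \left(\frac{24096}{-18455} - \frac{23140}{20748}\right) = 10 + 2 \left(24096 \left(- \frac{1}{18455}\right) - \frac{445}{399}\right) = 10 + 2 \left(- \frac{24096}{18455} - \frac{445}{399}\right) = 10 + 2 \left(- \frac{17826779}{7363545}\right) = 10 - \frac{35653558}{7363545} = \frac{37981892}{7363545} \approx 5.1581$)
$O{\left(W \right)} = -8 + \sqrt{2} \sqrt{W}$ ($O{\left(W \right)} = -8 + \sqrt{W + W} = -8 + \sqrt{2 W} = -8 + \sqrt{2} \sqrt{W}$)
$b + O{\left(-214 \right)} = \frac{37981892}{7363545} - \left(8 - \sqrt{2} \sqrt{-214}\right) = \frac{37981892}{7363545} - \left(8 - \sqrt{2} i \sqrt{214}\right) = \frac{37981892}{7363545} - \left(8 - 2 i \sqrt{107}\right) = - \frac{20926468}{7363545} + 2 i \sqrt{107}$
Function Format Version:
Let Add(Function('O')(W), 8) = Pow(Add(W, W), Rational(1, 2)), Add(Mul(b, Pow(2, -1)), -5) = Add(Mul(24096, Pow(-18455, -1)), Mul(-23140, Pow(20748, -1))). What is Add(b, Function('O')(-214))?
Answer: Add(Rational(-20926468, 7363545), Mul(2, I, Pow(107, Rational(1, 2)))) ≈ Add(-2.8419, Mul(20.688, I))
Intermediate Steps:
b = Rational(37981892, 7363545) (b = Add(10, Mul(2, Add(Mul(24096, Pow(-18455, -1)), Mul(-23140, Pow(20748, -1))))) = Add(10, Mul(2, Add(Mul(24096, Rational(-1, 18455)), Mul(-23140, Rational(1, 20748))))) = Add(10, Mul(2, Add(Rational(-24096, 18455), Rational(-445, 399)))) = Add(10, Mul(2, Rational(-17826779, 7363545))) = Add(10, Rational(-35653558, 7363545)) = Rational(37981892, 7363545) ≈ 5.1581)
Function('O')(W) = Add(-8, Mul(Pow(2, Rational(1, 2)), Pow(W, Rational(1, 2)))) (Function('O')(W) = Add(-8, Pow(Add(W, W), Rational(1, 2))) = Add(-8, Pow(Mul(2, W), Rational(1, 2))) = Add(-8, Mul(Pow(2, Rational(1, 2)), Pow(W, Rational(1, 2)))))
Add(b, Function('O')(-214)) = Add(Rational(37981892, 7363545), Add(-8, Mul(Pow(2, Rational(1, 2)), Pow(-214, Rational(1, 2))))) = Add(Rational(37981892, 7363545), Add(-8, Mul(Pow(2, Rational(1, 2)), Mul(I, Pow(214, Rational(1, 2)))))) = Add(Rational(37981892, 7363545), Add(-8, Mul(2, I, Pow(107, Rational(1, 2))))) = Add(Rational(-20926468, 7363545), Mul(2, I, Pow(107, Rational(1, 2))))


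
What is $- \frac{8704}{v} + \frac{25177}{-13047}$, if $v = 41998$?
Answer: $- \frac{585472367}{273973953} \approx -2.137$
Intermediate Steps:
$- \frac{8704}{v} + \frac{25177}{-13047} = - \frac{8704}{41998} + \frac{25177}{-13047} = \left(-8704\right) \frac{1}{41998} + 25177 \left(- \frac{1}{13047}\right) = - \frac{4352}{20999} - \frac{25177}{13047} = - \frac{585472367}{273973953}$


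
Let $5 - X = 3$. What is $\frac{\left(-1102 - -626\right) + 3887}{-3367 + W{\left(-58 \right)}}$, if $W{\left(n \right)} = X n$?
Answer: $- \frac{379}{387} \approx -0.97933$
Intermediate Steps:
$X = 2$ ($X = 5 - 3 = 2$)
$W{\left(n \right)} = 2 n$
$\frac{\left(-1102 - -626\right) + 3887}{-3367 + W{\left(-58 \right)}} = \frac{\left(-1102 - -626\right) + 3887}{-3367 + 2 \left(-58\right)} = \frac{\left(-1102 + 626\right) + 3887}{-3367 - 116} = \frac{-476 + 3887}{-3483} = 3411 \left(- \frac{1}{3483}\right) = - \frac{379}{387}$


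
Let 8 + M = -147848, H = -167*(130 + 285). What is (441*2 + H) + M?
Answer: -216279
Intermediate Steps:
H = -69305 (H = -167*415 = -69305)
M = -147856 (M = -8 - 147848 = -147856)
(441*2 + H) + M = (441*2 - 69305) - 147856 = (882 - 69305) - 147856 = -68423 - 147856 = -216279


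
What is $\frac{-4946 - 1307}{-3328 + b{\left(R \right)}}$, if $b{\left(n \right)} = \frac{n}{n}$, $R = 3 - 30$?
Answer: $\frac{6253}{3327} \approx 1.8795$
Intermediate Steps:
$R = -27$ ($R = 3 - 30 = -27$)
$b{\left(n \right)} = 1$
$\frac{-4946 - 1307}{-3328 + b{\left(R \right)}} = \frac{-4946 - 1307}{-3328 + 1} = - \frac{6253}{-3327} = \left(-6253\right) \left(- \frac{1}{3327}\right) = \frac{6253}{3327}$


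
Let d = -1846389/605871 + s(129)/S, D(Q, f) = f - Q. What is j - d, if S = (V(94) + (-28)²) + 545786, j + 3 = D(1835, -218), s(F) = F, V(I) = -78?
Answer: -75526683895307/36789294948 ≈ -2053.0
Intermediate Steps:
j = -2056 (j = -3 + (-218 - 1*1835) = -3 + (-218 - 1835) = -3 - 2053 = -2056)
S = 546492 (S = (-78 + (-28)²) + 545786 = (-78 + 784) + 545786 = 706 + 545786 = 546492)
d = -112106517781/36789294948 (d = -1846389/605871 + 129/546492 = -1846389*1/605871 + 129*(1/546492) = -615463/201957 + 43/182164 = -112106517781/36789294948 ≈ -3.0473)
j - d = -2056 - 1*(-112106517781/36789294948) = -2056 + 112106517781/36789294948 = -75526683895307/36789294948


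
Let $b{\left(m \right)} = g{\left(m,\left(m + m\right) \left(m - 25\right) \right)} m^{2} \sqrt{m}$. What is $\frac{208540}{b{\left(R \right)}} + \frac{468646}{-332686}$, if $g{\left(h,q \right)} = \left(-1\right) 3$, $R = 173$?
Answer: $- \frac{234323}{166343} - \frac{208540 \sqrt{173}}{15533151} \approx -1.5853$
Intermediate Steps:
$g{\left(h,q \right)} = -3$
$b{\left(m \right)} = - 3 m^{\frac{5}{2}}$ ($b{\left(m \right)} = - 3 m^{2} \sqrt{m} = - 3 m^{\frac{5}{2}}$)
$\frac{208540}{b{\left(R \right)}} + \frac{468646}{-332686} = \frac{208540}{\left(-3\right) 173^{\frac{5}{2}}} + \frac{468646}{-332686} = \frac{208540}{\left(-3\right) 29929 \sqrt{173}} + 468646 \left(- \frac{1}{332686}\right) = \frac{208540}{\left(-89787\right) \sqrt{173}} - \frac{234323}{166343} = 208540 \left(- \frac{\sqrt{173}}{15533151}\right) - \frac{234323}{166343} = - \frac{208540 \sqrt{173}}{15533151} - \frac{234323}{166343} = - \frac{234323}{166343} - \frac{208540 \sqrt{173}}{15533151}$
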